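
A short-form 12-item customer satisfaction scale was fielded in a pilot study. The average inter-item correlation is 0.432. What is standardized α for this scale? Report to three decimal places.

Standardized α = k·r̄ / (1 + (k−1)·r̄) = 12 × 0.432 / (1 + 11 × 0.432)
  = 5.1840 / 5.7520 = 0.901

standardized α = 0.901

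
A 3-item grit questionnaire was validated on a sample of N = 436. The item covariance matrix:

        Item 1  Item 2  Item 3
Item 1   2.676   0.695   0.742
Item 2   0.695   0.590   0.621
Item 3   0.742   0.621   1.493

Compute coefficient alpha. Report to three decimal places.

sum of item variances = 2.676 + 0.590 + 1.493 = 4.759
Sum of off-diagonal covariances = 2.058
σ²_T = 4.759 + 2 × 2.058 = 8.875
α = (k/(k−1))·(1 − sum of item variances/σ²_T) = (3/2)·(1 − 4.759/8.875) = 0.696

coefficient alpha = 0.696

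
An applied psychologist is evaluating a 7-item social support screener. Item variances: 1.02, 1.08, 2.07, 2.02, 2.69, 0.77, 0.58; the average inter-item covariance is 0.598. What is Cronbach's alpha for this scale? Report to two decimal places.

sum of item variances = 1.02 + 1.08 + 2.07 + 2.02 + 2.69 + 0.77 + 0.58 = 10.23
Sum of the 21 distinct covariances = 21 × 0.598 = 12.558
σ²_total = sum of item variances + 2·Σcov = 10.23 + 2 × 12.558 = 35.346
α = (7/6)·(1 − 10.23/35.346) = 0.83

α = 0.83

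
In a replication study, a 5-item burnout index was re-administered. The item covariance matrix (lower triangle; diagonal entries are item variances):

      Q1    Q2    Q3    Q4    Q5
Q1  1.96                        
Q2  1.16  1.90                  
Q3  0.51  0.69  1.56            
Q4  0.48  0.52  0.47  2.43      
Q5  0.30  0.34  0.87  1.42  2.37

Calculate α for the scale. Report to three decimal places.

α = 0.712

Σσ²ᵢ = 1.96 + 1.90 + 1.56 + 2.43 + 2.37 = 10.22
Sum of off-diagonal covariances = 6.76
total variance = 10.22 + 2 × 6.76 = 23.74
α = (k/(k−1))·(1 − Σσ²ᵢ/total variance) = (5/4)·(1 − 10.22/23.74) = 0.712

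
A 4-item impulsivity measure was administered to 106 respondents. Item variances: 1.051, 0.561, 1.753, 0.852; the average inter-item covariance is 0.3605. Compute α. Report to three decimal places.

ΣVar(i) = 1.051 + 0.561 + 1.753 + 0.852 = 4.217
Sum of the 6 distinct covariances = 6 × 0.3605 = 2.1630
Var(T) = ΣVar(i) + 2·Σcov = 4.217 + 2 × 2.1630 = 8.5430
α = (4/3)·(1 − 4.217/8.5430) = 0.675

α = 0.675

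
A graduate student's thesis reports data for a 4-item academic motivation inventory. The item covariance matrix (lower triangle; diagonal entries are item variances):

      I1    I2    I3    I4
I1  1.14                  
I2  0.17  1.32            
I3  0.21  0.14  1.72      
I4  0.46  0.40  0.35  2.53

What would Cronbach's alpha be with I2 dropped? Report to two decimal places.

Cronbach's alpha = 0.41

Remaining items: I1, I3, I4 (k = 3).
ΣVar(i) = 1.14 + 1.72 + 2.53 = 5.39
σ²_total = 5.39 + 2 × 1.02 = 7.43
α (item deleted) = (3/2)·(1 − 5.39/7.43) = 0.41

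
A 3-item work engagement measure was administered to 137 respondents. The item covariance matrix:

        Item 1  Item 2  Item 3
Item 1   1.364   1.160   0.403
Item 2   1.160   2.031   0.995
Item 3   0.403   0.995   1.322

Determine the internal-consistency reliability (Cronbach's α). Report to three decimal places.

Cronbach's α = 0.780

sum of item variances = 1.364 + 2.031 + 1.322 = 4.717
Sum of off-diagonal covariances = 2.558
σ²_total = 4.717 + 2 × 2.558 = 9.833
α = (k/(k−1))·(1 − sum of item variances/σ²_total) = (3/2)·(1 − 4.717/9.833) = 0.780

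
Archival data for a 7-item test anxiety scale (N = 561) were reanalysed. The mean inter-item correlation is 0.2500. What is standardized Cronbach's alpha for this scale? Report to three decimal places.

standardized Cronbach's alpha = 0.700

Standardized α = k·r̄ / (1 + (k−1)·r̄) = 7 × 0.2500 / (1 + 6 × 0.2500)
  = 1.7500 / 2.5000 = 0.700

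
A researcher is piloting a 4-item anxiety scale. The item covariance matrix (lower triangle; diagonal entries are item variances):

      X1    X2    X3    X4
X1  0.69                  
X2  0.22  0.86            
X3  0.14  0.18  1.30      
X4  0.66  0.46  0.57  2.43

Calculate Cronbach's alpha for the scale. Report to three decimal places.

Σσᵢ² = 0.69 + 0.86 + 1.30 + 2.43 = 5.28
Sum of the distinct covariances = 2.23
σ²_total = 5.28 + 2 × 2.23 = 9.74
α = (k/(k−1))·(1 − Σσᵢ²/σ²_total) = (4/3)·(1 − 5.28/9.74) = 0.611

α = 0.611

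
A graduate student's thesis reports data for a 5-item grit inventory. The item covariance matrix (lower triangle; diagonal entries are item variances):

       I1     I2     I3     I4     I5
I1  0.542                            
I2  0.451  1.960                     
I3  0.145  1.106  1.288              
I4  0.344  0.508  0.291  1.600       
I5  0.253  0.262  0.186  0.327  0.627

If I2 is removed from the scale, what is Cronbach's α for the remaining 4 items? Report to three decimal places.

Remaining items: I1, I3, I4, I5 (k = 4).
Σσ²ᵢ = 0.542 + 1.288 + 1.600 + 0.627 = 4.057
σ²_total = 4.057 + 2 × 1.546 = 7.149
α (item deleted) = (4/3)·(1 − 4.057/7.149) = 0.577

Cronbach's α = 0.577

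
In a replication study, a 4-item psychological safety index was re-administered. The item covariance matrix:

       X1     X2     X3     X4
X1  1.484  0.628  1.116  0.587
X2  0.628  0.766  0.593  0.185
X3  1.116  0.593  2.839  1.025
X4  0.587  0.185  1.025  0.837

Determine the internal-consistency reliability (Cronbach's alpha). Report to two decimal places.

Cronbach's alpha = 0.78

ΣVar(i) = 1.484 + 0.766 + 2.839 + 0.837 = 5.926
Σ_{i<j} σ_ij = 4.134
σ²_total = 5.926 + 2 × 4.134 = 14.194
α = (k/(k−1))·(1 − ΣVar(i)/σ²_total) = (4/3)·(1 − 5.926/14.194) = 0.78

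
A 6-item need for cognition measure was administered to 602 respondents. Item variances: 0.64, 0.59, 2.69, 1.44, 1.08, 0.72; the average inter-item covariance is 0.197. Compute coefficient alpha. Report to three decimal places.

sum of item variances = 0.64 + 0.59 + 2.69 + 1.44 + 1.08 + 0.72 = 7.16
Sum of the 15 distinct covariances = 15 × 0.197 = 2.955
Var(T) = sum of item variances + 2·Σcov = 7.16 + 2 × 2.955 = 13.070
α = (6/5)·(1 − 7.16/13.070) = 0.543

coefficient alpha = 0.543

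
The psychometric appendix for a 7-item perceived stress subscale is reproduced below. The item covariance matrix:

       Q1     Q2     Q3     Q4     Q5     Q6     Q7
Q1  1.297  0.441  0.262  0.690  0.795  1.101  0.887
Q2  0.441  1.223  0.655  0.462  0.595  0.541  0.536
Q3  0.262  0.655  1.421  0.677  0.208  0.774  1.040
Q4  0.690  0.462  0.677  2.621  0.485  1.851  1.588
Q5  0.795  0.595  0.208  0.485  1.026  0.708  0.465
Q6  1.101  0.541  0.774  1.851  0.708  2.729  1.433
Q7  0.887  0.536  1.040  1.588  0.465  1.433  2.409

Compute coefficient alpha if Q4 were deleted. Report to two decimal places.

Remaining items: Q1, Q2, Q3, Q5, Q6, Q7 (k = 6).
sum of item variances = 1.297 + 1.223 + 1.421 + 1.026 + 2.729 + 2.409 = 10.105
σ²_T = 10.105 + 2 × 10.441 = 30.987
α (item deleted) = (6/5)·(1 − 10.105/30.987) = 0.81

α = 0.81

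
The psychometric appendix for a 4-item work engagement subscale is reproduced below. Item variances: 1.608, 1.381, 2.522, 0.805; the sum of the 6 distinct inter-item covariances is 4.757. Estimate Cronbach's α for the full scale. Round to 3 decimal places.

Cronbach's α = 0.801

Σσ²ᵢ = 1.608 + 1.381 + 2.522 + 0.805 = 6.316
Sum of distinct covariances = 4.757
σ²_total = Σσ²ᵢ + 2·Σcov = 6.316 + 2 × 4.757 = 15.830
α = (4/3)·(1 − 6.316/15.830) = 0.801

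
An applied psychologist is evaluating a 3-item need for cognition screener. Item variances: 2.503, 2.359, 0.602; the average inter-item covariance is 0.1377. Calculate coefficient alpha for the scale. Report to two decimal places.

coefficient alpha = 0.20

Σσᵢ² = 2.503 + 2.359 + 0.602 = 5.464
Sum of the 3 distinct covariances = 3 × 0.1377 = 0.4131
σ²_total = Σσᵢ² + 2·Σcov = 5.464 + 2 × 0.4131 = 6.2902
α = (3/2)·(1 − 5.464/6.2902) = 0.20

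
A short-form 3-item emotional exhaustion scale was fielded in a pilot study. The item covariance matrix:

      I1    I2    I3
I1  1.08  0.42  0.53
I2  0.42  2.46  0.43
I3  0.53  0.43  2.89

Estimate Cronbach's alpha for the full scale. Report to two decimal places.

Σσ²ᵢ = 1.08 + 2.46 + 2.89 = 6.43
Sum of the distinct covariances = 1.38
Var(T) = 6.43 + 2 × 1.38 = 9.19
α = (k/(k−1))·(1 − Σσ²ᵢ/Var(T)) = (3/2)·(1 − 6.43/9.19) = 0.45

Cronbach's alpha = 0.45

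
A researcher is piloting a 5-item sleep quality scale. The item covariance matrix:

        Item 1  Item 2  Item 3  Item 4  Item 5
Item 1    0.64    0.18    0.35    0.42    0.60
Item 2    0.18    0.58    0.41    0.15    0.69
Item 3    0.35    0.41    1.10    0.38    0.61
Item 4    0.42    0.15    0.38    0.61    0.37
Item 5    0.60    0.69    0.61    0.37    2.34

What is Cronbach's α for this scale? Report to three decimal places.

sum of item variances = 0.64 + 0.58 + 1.10 + 0.61 + 2.34 = 5.27
Sum of the distinct covariances = 4.16
total variance = 5.27 + 2 × 4.16 = 13.59
α = (k/(k−1))·(1 − sum of item variances/total variance) = (5/4)·(1 − 5.27/13.59) = 0.765

Cronbach's α = 0.765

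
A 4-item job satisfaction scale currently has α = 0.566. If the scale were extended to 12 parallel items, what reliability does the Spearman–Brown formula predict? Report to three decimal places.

Length factor m = 12/4 = 3.0000
α' = m·α / (1 + (m−1)·α)
   = 12/4 × 0.566 / (1 + (12/4 − 1) × 0.566)
   = 1.6980 / 2.1320 = 0.796

predicted reliability = 0.796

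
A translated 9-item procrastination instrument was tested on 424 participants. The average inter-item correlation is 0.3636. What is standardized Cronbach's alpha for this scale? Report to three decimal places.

Standardized α = k·r̄ / (1 + (k−1)·r̄) = 9 × 0.3636 / (1 + 8 × 0.3636)
  = 3.2724 / 3.9088 = 0.837

α = 0.837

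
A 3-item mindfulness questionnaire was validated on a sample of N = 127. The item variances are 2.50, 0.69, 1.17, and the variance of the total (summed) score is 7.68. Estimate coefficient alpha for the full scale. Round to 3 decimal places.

coefficient alpha = 0.648

sum of item variances = 2.50 + 0.69 + 1.17 = 4.36
α = (k/(k−1))·(1 − sum of item variances/σ²_total) = (3/2)·(1 − 4.36/7.68) = 0.648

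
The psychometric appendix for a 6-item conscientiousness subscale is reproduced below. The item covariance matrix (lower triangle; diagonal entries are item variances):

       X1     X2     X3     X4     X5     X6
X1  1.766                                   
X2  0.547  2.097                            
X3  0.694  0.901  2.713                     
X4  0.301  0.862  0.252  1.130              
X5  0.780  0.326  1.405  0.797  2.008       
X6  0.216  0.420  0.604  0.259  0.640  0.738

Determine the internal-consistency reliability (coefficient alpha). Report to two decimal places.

coefficient alpha = 0.76

Σσᵢ² = 1.766 + 2.097 + 2.713 + 1.130 + 2.008 + 0.738 = 10.452
Sum of off-diagonal covariances = 9.004
σ²_total = 10.452 + 2 × 9.004 = 28.460
α = (k/(k−1))·(1 − Σσᵢ²/σ²_total) = (6/5)·(1 − 10.452/28.460) = 0.76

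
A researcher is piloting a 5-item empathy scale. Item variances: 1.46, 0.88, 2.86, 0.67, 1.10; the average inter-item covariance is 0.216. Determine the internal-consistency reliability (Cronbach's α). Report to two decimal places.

ΣVar(i) = 1.46 + 0.88 + 2.86 + 0.67 + 1.10 = 6.97
Sum of the 10 distinct covariances = 10 × 0.216 = 2.160
σ²_total = ΣVar(i) + 2·Σcov = 6.97 + 2 × 2.160 = 11.290
α = (5/4)·(1 − 6.97/11.290) = 0.48

Cronbach's α = 0.48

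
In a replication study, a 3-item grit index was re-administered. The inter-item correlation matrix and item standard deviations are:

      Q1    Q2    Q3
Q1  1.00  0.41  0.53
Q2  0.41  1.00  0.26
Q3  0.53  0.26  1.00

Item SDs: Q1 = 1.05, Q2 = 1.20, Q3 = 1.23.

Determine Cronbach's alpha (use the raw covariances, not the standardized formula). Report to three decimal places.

α = 0.658

Σσ²ᵢ = 1.05² + 1.20² + 1.23² = 4.0554
Covariances σ_ij = r_ij · s_i · s_j:
  σ(Q1,Q2) = 0.41 × 1.05 × 1.20 = 0.5166
  σ(Q1,Q3) = 0.53 × 1.05 × 1.23 = 0.6845
  σ(Q2,Q3) = 0.26 × 1.20 × 1.23 = 0.3838
σ²_T = Σσ²ᵢ + 2·Σσ_ij = 4.0554 + 2 × 1.5849 = 7.2252
α = (3/2)·(1 − 4.0554/7.2252) = 0.658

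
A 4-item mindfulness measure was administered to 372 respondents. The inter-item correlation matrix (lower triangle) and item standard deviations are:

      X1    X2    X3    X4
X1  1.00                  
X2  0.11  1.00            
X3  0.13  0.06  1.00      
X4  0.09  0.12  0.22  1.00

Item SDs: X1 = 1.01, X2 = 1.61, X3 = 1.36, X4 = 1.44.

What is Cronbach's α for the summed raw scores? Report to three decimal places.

Cronbach's α = 0.348

Σσ²ᵢ = 1.01² + 1.61² + 1.36² + 1.44² = 7.5354
Covariances σ_ij = r_ij · s_i · s_j:
  σ(X1,X2) = 0.11 × 1.01 × 1.61 = 0.1789
  σ(X1,X3) = 0.13 × 1.01 × 1.36 = 0.1786
  σ(X1,X4) = 0.09 × 1.01 × 1.44 = 0.1309
  σ(X2,X3) = 0.06 × 1.61 × 1.36 = 0.1314
  σ(X2,X4) = 0.12 × 1.61 × 1.44 = 0.2782
  σ(X3,X4) = 0.22 × 1.36 × 1.44 = 0.4308
σ²_T = Σσ²ᵢ + 2·Σσ_ij = 7.5354 + 2 × 1.3288 = 10.1930
α = (4/3)·(1 − 7.5354/10.1930) = 0.348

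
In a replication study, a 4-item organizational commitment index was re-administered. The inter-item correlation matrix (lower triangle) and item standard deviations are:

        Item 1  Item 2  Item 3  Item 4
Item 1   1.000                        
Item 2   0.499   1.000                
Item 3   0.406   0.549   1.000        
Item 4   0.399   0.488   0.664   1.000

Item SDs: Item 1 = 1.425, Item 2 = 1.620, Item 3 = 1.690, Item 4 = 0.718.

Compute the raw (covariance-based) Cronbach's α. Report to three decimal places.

Cronbach's α = 0.766

Σσ²ᵢ = 1.425² + 1.620² + 1.690² + 0.718² = 8.0266
Covariances σ_ij = r_ij · s_i · s_j:
  σ(Item 1,Item 2) = 0.499 × 1.425 × 1.620 = 1.1519
  σ(Item 1,Item 3) = 0.406 × 1.425 × 1.690 = 0.9777
  σ(Item 1,Item 4) = 0.399 × 1.425 × 0.718 = 0.4082
  σ(Item 2,Item 3) = 0.549 × 1.620 × 1.690 = 1.5031
  σ(Item 2,Item 4) = 0.488 × 1.620 × 0.718 = 0.5676
  σ(Item 3,Item 4) = 0.664 × 1.690 × 0.718 = 0.8057
σ²_T = Σσ²ᵢ + 2·Σσ_ij = 8.0266 + 2 × 5.4142 = 18.8550
α = (4/3)·(1 − 8.0266/18.8550) = 0.766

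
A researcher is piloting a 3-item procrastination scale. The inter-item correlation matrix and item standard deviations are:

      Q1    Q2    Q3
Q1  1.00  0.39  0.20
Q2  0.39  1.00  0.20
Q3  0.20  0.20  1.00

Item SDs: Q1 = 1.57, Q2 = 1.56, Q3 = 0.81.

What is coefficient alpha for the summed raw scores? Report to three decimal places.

α = 0.517

Σσ²ᵢ = 1.57² + 1.56² + 0.81² = 5.5546
Covariances σ_ij = r_ij · s_i · s_j:
  σ(Q1,Q2) = 0.39 × 1.57 × 1.56 = 0.9552
  σ(Q1,Q3) = 0.20 × 1.57 × 0.81 = 0.2543
  σ(Q2,Q3) = 0.20 × 1.56 × 0.81 = 0.2527
σ²_T = Σσ²ᵢ + 2·Σσ_ij = 5.5546 + 2 × 1.4622 = 8.4790
α = (3/2)·(1 − 5.5546/8.4790) = 0.517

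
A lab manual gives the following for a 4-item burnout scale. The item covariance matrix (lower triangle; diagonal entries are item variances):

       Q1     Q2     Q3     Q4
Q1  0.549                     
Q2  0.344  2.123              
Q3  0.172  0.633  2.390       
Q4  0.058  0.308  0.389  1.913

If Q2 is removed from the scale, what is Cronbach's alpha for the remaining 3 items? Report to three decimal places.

α = 0.305

Remaining items: Q1, Q3, Q4 (k = 3).
Σσᵢ² = 0.549 + 2.390 + 1.913 = 4.852
σ²_total = 4.852 + 2 × 0.619 = 6.090
α (item deleted) = (3/2)·(1 − 4.852/6.090) = 0.305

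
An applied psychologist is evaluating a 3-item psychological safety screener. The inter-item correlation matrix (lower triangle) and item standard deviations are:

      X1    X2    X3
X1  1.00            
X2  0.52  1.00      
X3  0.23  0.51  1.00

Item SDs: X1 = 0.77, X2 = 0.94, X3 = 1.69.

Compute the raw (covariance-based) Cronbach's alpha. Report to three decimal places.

Σσ²ᵢ = 0.77² + 0.94² + 1.69² = 4.3326
Covariances σ_ij = r_ij · s_i · s_j:
  σ(X1,X2) = 0.52 × 0.77 × 0.94 = 0.3764
  σ(X1,X3) = 0.23 × 0.77 × 1.69 = 0.2993
  σ(X2,X3) = 0.51 × 0.94 × 1.69 = 0.8102
σ²_T = Σσ²ᵢ + 2·Σσ_ij = 4.3326 + 2 × 1.4859 = 7.3044
α = (3/2)·(1 − 4.3326/7.3044) = 0.610

Cronbach's alpha = 0.610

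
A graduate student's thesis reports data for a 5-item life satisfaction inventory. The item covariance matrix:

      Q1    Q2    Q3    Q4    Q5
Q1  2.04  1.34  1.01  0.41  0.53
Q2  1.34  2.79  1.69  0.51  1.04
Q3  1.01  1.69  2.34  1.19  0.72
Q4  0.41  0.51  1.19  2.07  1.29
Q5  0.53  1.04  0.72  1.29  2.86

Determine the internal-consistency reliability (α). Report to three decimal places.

α = 0.771

Σσ²ᵢ = 2.04 + 2.79 + 2.34 + 2.07 + 2.86 = 12.10
Sum of off-diagonal covariances = 9.73
total variance = 12.10 + 2 × 9.73 = 31.56
α = (k/(k−1))·(1 − Σσ²ᵢ/total variance) = (5/4)·(1 − 12.10/31.56) = 0.771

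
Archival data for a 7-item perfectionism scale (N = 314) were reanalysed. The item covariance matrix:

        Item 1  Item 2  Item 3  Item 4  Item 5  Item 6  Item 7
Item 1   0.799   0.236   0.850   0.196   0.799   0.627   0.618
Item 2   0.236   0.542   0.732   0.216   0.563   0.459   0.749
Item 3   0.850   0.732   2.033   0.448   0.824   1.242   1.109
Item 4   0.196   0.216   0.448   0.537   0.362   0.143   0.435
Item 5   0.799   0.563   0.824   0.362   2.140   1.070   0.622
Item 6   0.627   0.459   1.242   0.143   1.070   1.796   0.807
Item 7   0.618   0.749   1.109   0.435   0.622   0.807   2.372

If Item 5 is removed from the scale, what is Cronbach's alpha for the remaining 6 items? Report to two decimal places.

Remaining items: Item 1, Item 2, Item 3, Item 4, Item 6, Item 7 (k = 6).
sum of item variances = 0.799 + 0.542 + 2.033 + 0.537 + 1.796 + 2.372 = 8.079
σ²_T = 8.079 + 2 × 8.867 = 25.813
α (item deleted) = (6/5)·(1 − 8.079/25.813) = 0.82

Cronbach's alpha = 0.82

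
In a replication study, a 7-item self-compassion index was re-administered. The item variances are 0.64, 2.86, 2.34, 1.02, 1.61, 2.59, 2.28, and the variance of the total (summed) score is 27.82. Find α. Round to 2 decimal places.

α = 0.61

Σσ²ᵢ = 0.64 + 2.86 + 2.34 + 1.02 + 1.61 + 2.59 + 2.28 = 13.34
α = (k/(k−1))·(1 − Σσ²ᵢ/Var(T)) = (7/6)·(1 − 13.34/27.82) = 0.61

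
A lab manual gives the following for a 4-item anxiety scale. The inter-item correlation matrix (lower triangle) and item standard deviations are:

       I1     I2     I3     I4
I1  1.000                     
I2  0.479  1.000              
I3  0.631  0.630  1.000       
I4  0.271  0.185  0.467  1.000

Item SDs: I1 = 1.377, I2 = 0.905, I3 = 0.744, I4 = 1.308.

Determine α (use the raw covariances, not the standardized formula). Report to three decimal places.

α = 0.709

Σσ²ᵢ = 1.377² + 0.905² + 0.744² + 1.308² = 4.9796
Covariances σ_ij = r_ij · s_i · s_j:
  σ(I1,I2) = 0.479 × 1.377 × 0.905 = 0.5969
  σ(I1,I3) = 0.631 × 1.377 × 0.744 = 0.6465
  σ(I1,I4) = 0.271 × 1.377 × 1.308 = 0.4881
  σ(I2,I3) = 0.630 × 0.905 × 0.744 = 0.4242
  σ(I2,I4) = 0.185 × 0.905 × 1.308 = 0.2190
  σ(I3,I4) = 0.467 × 0.744 × 1.308 = 0.4545
σ²_T = Σσ²ᵢ + 2·Σσ_ij = 4.9796 + 2 × 2.8292 = 10.6380
α = (4/3)·(1 − 4.9796/10.6380) = 0.709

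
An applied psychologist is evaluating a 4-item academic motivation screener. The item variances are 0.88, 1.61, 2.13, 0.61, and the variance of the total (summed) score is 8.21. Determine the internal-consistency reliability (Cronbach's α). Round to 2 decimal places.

ΣVar(i) = 0.88 + 1.61 + 2.13 + 0.61 = 5.23
α = (k/(k−1))·(1 − ΣVar(i)/σ²_T) = (4/3)·(1 − 5.23/8.21) = 0.48

Cronbach's α = 0.48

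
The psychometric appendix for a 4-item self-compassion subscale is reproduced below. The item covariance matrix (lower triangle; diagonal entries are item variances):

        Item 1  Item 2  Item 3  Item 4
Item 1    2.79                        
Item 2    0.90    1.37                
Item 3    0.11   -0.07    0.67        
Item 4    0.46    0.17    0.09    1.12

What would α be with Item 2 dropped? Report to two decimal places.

α = 0.34

Remaining items: Item 1, Item 3, Item 4 (k = 3).
Σσ²ᵢ = 2.79 + 0.67 + 1.12 = 4.58
Var(T) = 4.58 + 2 × 0.66 = 5.90
α (item deleted) = (3/2)·(1 − 4.58/5.90) = 0.34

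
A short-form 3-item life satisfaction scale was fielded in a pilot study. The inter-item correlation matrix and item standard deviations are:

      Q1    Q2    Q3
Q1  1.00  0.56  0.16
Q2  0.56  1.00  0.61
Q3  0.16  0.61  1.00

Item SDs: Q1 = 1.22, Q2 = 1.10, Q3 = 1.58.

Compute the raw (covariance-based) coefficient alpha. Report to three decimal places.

α = 0.674

Σσ²ᵢ = 1.22² + 1.10² + 1.58² = 5.1948
Covariances σ_ij = r_ij · s_i · s_j:
  σ(Q1,Q2) = 0.56 × 1.22 × 1.10 = 0.7515
  σ(Q1,Q3) = 0.16 × 1.22 × 1.58 = 0.3084
  σ(Q2,Q3) = 0.61 × 1.10 × 1.58 = 1.0602
σ²_T = Σσ²ᵢ + 2·Σσ_ij = 5.1948 + 2 × 2.1201 = 9.4350
α = (3/2)·(1 − 5.1948/9.4350) = 0.674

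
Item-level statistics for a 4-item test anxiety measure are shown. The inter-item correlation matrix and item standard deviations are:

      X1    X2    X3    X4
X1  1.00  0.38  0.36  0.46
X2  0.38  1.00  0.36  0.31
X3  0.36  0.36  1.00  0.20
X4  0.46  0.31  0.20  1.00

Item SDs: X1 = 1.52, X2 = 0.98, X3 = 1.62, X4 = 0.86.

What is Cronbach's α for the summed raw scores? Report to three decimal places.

Σσ²ᵢ = 1.52² + 0.98² + 1.62² + 0.86² = 6.6348
Covariances σ_ij = r_ij · s_i · s_j:
  σ(X1,X2) = 0.38 × 1.52 × 0.98 = 0.5660
  σ(X1,X3) = 0.36 × 1.52 × 1.62 = 0.8865
  σ(X1,X4) = 0.46 × 1.52 × 0.86 = 0.6013
  σ(X2,X3) = 0.36 × 0.98 × 1.62 = 0.5715
  σ(X2,X4) = 0.31 × 0.98 × 0.86 = 0.2613
  σ(X3,X4) = 0.20 × 1.62 × 0.86 = 0.2786
σ²_T = Σσ²ᵢ + 2·Σσ_ij = 6.6348 + 2 × 3.1652 = 12.9652
α = (4/3)·(1 − 6.6348/12.9652) = 0.651

α = 0.651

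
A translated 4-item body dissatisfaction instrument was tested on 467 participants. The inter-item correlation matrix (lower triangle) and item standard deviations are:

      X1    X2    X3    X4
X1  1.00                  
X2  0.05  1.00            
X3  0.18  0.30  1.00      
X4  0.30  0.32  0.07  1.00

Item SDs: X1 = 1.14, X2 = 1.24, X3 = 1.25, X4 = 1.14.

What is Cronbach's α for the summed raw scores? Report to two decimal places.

Σσ²ᵢ = 1.14² + 1.24² + 1.25² + 1.14² = 5.6993
Covariances σ_ij = r_ij · s_i · s_j:
  σ(X1,X2) = 0.05 × 1.14 × 1.24 = 0.0707
  σ(X1,X3) = 0.18 × 1.14 × 1.25 = 0.2565
  σ(X1,X4) = 0.30 × 1.14 × 1.14 = 0.3899
  σ(X2,X3) = 0.30 × 1.24 × 1.25 = 0.4650
  σ(X2,X4) = 0.32 × 1.24 × 1.14 = 0.4524
  σ(X3,X4) = 0.07 × 1.25 × 1.14 = 0.0998
σ²_T = Σσ²ᵢ + 2·Σσ_ij = 5.6993 + 2 × 1.7343 = 9.1679
α = (4/3)·(1 − 5.6993/9.1679) = 0.50

α = 0.50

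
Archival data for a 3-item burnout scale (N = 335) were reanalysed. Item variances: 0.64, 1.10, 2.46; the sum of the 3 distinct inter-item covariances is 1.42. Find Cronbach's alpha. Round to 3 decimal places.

ΣVar(i) = 0.64 + 1.10 + 2.46 = 4.20
Sum of distinct covariances = 1.42
Var(T) = ΣVar(i) + 2·Σcov = 4.20 + 2 × 1.42 = 7.04
α = (3/2)·(1 − 4.20/7.04) = 0.605

Cronbach's alpha = 0.605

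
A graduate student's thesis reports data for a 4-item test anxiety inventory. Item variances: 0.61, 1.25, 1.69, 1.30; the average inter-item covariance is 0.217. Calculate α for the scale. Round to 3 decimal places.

α = 0.466

sum of item variances = 0.61 + 1.25 + 1.69 + 1.30 = 4.85
Sum of the 6 distinct covariances = 6 × 0.217 = 1.302
σ²_total = sum of item variances + 2·Σcov = 4.85 + 2 × 1.302 = 7.454
α = (4/3)·(1 − 4.85/7.454) = 0.466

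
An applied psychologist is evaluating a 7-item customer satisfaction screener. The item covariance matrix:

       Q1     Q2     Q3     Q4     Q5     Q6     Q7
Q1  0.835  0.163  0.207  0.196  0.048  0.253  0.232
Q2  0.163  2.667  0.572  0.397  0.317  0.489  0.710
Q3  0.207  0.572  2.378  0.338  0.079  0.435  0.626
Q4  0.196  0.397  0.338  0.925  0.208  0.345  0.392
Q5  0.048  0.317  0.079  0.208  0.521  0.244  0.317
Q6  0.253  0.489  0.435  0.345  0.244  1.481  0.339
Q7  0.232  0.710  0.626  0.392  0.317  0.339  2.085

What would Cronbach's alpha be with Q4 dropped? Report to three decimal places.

Remaining items: Q1, Q2, Q3, Q5, Q6, Q7 (k = 6).
Σσᵢ² = 0.835 + 2.667 + 2.378 + 0.521 + 1.481 + 2.085 = 9.967
σ²_total = 9.967 + 2 × 5.031 = 20.029
α (item deleted) = (6/5)·(1 − 9.967/20.029) = 0.603

Cronbach's alpha = 0.603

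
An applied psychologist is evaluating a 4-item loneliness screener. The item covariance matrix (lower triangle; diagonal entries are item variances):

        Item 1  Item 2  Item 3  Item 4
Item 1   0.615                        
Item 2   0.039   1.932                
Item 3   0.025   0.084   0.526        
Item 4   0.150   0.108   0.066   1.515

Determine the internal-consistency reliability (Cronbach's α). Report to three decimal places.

Σσ²ᵢ = 0.615 + 1.932 + 0.526 + 1.515 = 4.588
Sum of off-diagonal covariances = 0.472
total variance = 4.588 + 2 × 0.472 = 5.532
α = (k/(k−1))·(1 − Σσ²ᵢ/total variance) = (4/3)·(1 − 4.588/5.532) = 0.228

α = 0.228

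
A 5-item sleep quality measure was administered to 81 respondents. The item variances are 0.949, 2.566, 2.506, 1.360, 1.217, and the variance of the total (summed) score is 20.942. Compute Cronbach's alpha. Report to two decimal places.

sum of item variances = 0.949 + 2.566 + 2.506 + 1.360 + 1.217 = 8.598
α = (k/(k−1))·(1 − sum of item variances/σ²_total) = (5/4)·(1 − 8.598/20.942) = 0.74

α = 0.74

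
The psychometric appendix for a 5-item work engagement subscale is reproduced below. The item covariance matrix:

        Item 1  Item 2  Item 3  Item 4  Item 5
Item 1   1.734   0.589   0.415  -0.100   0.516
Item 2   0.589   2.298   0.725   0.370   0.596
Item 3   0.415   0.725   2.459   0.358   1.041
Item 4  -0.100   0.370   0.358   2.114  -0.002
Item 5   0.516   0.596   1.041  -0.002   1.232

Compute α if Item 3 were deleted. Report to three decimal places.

Remaining items: Item 1, Item 2, Item 4, Item 5 (k = 4).
ΣVar(i) = 1.734 + 2.298 + 2.114 + 1.232 = 7.378
σ²_T = 7.378 + 2 × 1.969 = 11.316
α (item deleted) = (4/3)·(1 − 7.378/11.316) = 0.464

α = 0.464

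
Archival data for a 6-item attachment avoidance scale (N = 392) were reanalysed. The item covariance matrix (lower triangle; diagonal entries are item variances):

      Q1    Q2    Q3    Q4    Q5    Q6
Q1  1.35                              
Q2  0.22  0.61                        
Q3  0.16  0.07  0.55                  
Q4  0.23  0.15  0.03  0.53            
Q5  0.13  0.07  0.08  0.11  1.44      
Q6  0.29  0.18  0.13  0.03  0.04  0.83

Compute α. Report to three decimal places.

α = 0.504

Σσ²ᵢ = 1.35 + 0.61 + 0.55 + 0.53 + 1.44 + 0.83 = 5.31
Sum of the distinct covariances = 1.92
σ²_total = 5.31 + 2 × 1.92 = 9.15
α = (k/(k−1))·(1 − Σσ²ᵢ/σ²_total) = (6/5)·(1 − 5.31/9.15) = 0.504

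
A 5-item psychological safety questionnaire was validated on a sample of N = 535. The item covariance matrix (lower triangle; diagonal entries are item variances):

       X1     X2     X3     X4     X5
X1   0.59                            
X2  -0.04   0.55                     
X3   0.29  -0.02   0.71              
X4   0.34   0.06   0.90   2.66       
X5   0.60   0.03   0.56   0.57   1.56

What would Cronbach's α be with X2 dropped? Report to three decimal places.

Remaining items: X1, X3, X4, X5 (k = 4).
sum of item variances = 0.59 + 0.71 + 2.66 + 1.56 = 5.52
σ²_total = 5.52 + 2 × 3.26 = 12.04
α (item deleted) = (4/3)·(1 − 5.52/12.04) = 0.722

α = 0.722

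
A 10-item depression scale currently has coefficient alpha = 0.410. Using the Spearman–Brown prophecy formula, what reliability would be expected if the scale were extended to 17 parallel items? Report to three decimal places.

Length factor m = 17/10 = 1.7000
α' = m·α / (1 + (m−1)·α)
   = 17/10 × 0.410 / (1 + (17/10 − 1) × 0.410)
   = 0.6970 / 1.2870 = 0.542

predicted reliability = 0.542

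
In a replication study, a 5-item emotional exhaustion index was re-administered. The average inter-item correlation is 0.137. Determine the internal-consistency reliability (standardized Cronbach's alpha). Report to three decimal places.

Standardized α = k·r̄ / (1 + (k−1)·r̄) = 5 × 0.137 / (1 + 4 × 0.137)
  = 0.6850 / 1.5480 = 0.443

α = 0.443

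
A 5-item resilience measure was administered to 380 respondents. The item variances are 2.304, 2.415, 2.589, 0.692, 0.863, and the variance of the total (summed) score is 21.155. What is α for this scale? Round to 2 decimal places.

Σσᵢ² = 2.304 + 2.415 + 2.589 + 0.692 + 0.863 = 8.863
α = (k/(k−1))·(1 − Σσᵢ²/total variance) = (5/4)·(1 − 8.863/21.155) = 0.73

α = 0.73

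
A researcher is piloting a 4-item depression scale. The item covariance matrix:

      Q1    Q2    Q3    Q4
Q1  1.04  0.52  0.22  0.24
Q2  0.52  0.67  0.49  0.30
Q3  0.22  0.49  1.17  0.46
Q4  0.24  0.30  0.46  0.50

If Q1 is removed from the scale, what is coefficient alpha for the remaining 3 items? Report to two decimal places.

coefficient alpha = 0.77

Remaining items: Q2, Q3, Q4 (k = 3).
ΣVar(i) = 0.67 + 1.17 + 0.50 = 2.34
total variance = 2.34 + 2 × 1.25 = 4.84
α (item deleted) = (3/2)·(1 − 2.34/4.84) = 0.77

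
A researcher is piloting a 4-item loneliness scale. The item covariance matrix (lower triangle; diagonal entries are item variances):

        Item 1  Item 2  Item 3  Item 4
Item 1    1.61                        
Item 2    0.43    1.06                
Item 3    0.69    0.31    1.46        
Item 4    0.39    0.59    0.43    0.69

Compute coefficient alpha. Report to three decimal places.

Σσᵢ² = 1.61 + 1.06 + 1.46 + 0.69 = 4.82
Σ_{i<j} σ_ij = 2.84
σ²_T = 4.82 + 2 × 2.84 = 10.50
α = (k/(k−1))·(1 − Σσᵢ²/σ²_T) = (4/3)·(1 − 4.82/10.50) = 0.721

α = 0.721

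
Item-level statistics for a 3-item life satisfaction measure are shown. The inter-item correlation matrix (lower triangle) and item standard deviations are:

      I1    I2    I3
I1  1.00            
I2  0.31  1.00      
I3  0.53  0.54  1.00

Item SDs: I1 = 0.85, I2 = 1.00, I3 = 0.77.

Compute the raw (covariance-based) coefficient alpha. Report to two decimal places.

Σσ²ᵢ = 0.85² + 1.00² + 0.77² = 2.3154
Covariances σ_ij = r_ij · s_i · s_j:
  σ(I1,I2) = 0.31 × 0.85 × 1.00 = 0.2635
  σ(I1,I3) = 0.53 × 0.85 × 0.77 = 0.3469
  σ(I2,I3) = 0.54 × 1.00 × 0.77 = 0.4158
σ²_T = Σσ²ᵢ + 2·Σσ_ij = 2.3154 + 2 × 1.0262 = 4.3678
α = (3/2)·(1 − 2.3154/4.3678) = 0.70

coefficient alpha = 0.70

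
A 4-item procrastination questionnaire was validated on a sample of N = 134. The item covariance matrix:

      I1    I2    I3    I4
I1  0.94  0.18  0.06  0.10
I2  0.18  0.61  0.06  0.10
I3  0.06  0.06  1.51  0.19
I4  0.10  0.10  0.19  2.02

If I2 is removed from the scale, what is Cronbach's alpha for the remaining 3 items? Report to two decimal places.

Remaining items: I1, I3, I4 (k = 3).
sum of item variances = 0.94 + 1.51 + 2.02 = 4.47
total variance = 4.47 + 2 × 0.35 = 5.17
α (item deleted) = (3/2)·(1 − 4.47/5.17) = 0.20

α = 0.20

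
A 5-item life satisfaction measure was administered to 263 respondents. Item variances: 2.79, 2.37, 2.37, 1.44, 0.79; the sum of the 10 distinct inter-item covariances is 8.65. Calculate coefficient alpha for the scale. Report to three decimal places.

α = 0.799

Σσ²ᵢ = 2.79 + 2.37 + 2.37 + 1.44 + 0.79 = 9.76
Sum of distinct covariances = 8.65
Var(T) = Σσ²ᵢ + 2·Σcov = 9.76 + 2 × 8.65 = 27.06
α = (5/4)·(1 − 9.76/27.06) = 0.799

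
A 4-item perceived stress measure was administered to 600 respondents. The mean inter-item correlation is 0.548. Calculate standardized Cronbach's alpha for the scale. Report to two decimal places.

standardized Cronbach's alpha = 0.83

Standardized α = k·r̄ / (1 + (k−1)·r̄) = 4 × 0.548 / (1 + 3 × 0.548)
  = 2.1920 / 2.6440 = 0.83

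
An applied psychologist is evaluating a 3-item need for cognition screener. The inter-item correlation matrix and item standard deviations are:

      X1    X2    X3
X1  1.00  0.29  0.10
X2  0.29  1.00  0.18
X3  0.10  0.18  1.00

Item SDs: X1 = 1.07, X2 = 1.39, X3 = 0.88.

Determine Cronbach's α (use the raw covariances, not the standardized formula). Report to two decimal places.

Cronbach's α = 0.42

Σσ²ᵢ = 1.07² + 1.39² + 0.88² = 3.8514
Covariances σ_ij = r_ij · s_i · s_j:
  σ(X1,X2) = 0.29 × 1.07 × 1.39 = 0.4313
  σ(X1,X3) = 0.10 × 1.07 × 0.88 = 0.0942
  σ(X2,X3) = 0.18 × 1.39 × 0.88 = 0.2202
σ²_T = Σσ²ᵢ + 2·Σσ_ij = 3.8514 + 2 × 0.7457 = 5.3428
α = (3/2)·(1 − 3.8514/5.3428) = 0.42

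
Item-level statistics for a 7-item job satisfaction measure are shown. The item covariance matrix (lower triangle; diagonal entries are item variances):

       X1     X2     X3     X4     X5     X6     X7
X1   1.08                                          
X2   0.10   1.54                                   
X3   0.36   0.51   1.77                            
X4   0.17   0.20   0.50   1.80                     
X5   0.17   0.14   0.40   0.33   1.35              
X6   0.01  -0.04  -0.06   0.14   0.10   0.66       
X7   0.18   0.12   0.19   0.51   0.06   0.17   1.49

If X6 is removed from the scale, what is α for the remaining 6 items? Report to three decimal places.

Remaining items: X1, X2, X3, X4, X5, X7 (k = 6).
sum of item variances = 1.08 + 1.54 + 1.77 + 1.80 + 1.35 + 1.49 = 9.03
σ²_total = 9.03 + 2 × 3.94 = 16.91
α (item deleted) = (6/5)·(1 − 9.03/16.91) = 0.559

α = 0.559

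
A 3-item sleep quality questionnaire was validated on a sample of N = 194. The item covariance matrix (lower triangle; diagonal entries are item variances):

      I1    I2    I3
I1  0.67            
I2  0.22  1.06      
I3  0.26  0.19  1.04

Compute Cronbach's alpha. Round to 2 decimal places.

ΣVar(i) = 0.67 + 1.06 + 1.04 = 2.77
Σ_{i<j} σ_ij = 0.67
σ²_T = 2.77 + 2 × 0.67 = 4.11
α = (k/(k−1))·(1 − ΣVar(i)/σ²_T) = (3/2)·(1 − 2.77/4.11) = 0.49

Cronbach's alpha = 0.49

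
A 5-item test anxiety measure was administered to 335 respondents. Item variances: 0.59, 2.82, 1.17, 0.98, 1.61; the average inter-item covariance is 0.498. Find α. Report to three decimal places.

Σσ²ᵢ = 0.59 + 2.82 + 1.17 + 0.98 + 1.61 = 7.17
Sum of the 10 distinct covariances = 10 × 0.498 = 4.980
σ²_T = Σσ²ᵢ + 2·Σcov = 7.17 + 2 × 4.980 = 17.130
α = (5/4)·(1 − 7.17/17.130) = 0.727

α = 0.727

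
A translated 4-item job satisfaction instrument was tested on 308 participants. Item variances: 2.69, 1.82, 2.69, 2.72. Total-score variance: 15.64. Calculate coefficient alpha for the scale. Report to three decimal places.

coefficient alpha = 0.488

ΣVar(i) = 2.69 + 1.82 + 2.69 + 2.72 = 9.92
α = (k/(k−1))·(1 − ΣVar(i)/σ²_T) = (4/3)·(1 − 9.92/15.64) = 0.488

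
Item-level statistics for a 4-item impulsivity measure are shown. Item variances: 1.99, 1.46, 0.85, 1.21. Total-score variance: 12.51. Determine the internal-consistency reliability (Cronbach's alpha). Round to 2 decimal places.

Σσᵢ² = 1.99 + 1.46 + 0.85 + 1.21 = 5.51
α = (k/(k−1))·(1 − Σσᵢ²/σ²_total) = (4/3)·(1 − 5.51/12.51) = 0.75

Cronbach's alpha = 0.75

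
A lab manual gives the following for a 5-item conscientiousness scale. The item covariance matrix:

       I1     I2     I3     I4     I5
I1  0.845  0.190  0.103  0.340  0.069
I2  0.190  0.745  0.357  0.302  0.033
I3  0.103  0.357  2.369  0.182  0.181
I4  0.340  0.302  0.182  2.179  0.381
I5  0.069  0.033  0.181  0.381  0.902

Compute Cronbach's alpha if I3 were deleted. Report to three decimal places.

Cronbach's alpha = 0.480

Remaining items: I1, I2, I4, I5 (k = 4).
Σσᵢ² = 0.845 + 0.745 + 2.179 + 0.902 = 4.671
Var(T) = 4.671 + 2 × 1.315 = 7.301
α (item deleted) = (4/3)·(1 − 4.671/7.301) = 0.480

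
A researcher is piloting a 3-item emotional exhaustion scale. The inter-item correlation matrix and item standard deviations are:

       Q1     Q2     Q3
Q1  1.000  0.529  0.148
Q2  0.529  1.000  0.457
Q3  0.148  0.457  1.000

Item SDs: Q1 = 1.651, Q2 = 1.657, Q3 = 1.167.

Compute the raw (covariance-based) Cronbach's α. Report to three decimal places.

Σσ²ᵢ = 1.651² + 1.657² + 1.167² = 6.8333
Covariances σ_ij = r_ij · s_i · s_j:
  σ(Q1,Q2) = 0.529 × 1.651 × 1.657 = 1.4472
  σ(Q1,Q3) = 0.148 × 1.651 × 1.167 = 0.2852
  σ(Q2,Q3) = 0.457 × 1.657 × 1.167 = 0.8837
σ²_T = Σσ²ᵢ + 2·Σσ_ij = 6.8333 + 2 × 2.6161 = 12.0655
α = (3/2)·(1 − 6.8333/12.0655) = 0.650

Cronbach's α = 0.650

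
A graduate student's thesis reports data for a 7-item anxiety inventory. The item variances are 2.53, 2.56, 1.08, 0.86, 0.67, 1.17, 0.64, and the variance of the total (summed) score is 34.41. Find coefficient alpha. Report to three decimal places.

sum of item variances = 2.53 + 2.56 + 1.08 + 0.86 + 0.67 + 1.17 + 0.64 = 9.51
α = (k/(k−1))·(1 − sum of item variances/Var(T)) = (7/6)·(1 − 9.51/34.41) = 0.844

α = 0.844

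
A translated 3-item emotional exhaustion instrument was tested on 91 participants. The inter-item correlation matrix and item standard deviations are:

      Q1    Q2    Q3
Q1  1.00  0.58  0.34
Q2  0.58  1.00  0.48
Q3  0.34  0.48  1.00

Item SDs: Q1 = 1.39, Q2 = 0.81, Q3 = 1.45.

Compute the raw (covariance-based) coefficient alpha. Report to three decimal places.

coefficient alpha = 0.672

Σσ²ᵢ = 1.39² + 0.81² + 1.45² = 4.6907
Covariances σ_ij = r_ij · s_i · s_j:
  σ(Q1,Q2) = 0.58 × 1.39 × 0.81 = 0.6530
  σ(Q1,Q3) = 0.34 × 1.39 × 1.45 = 0.6853
  σ(Q2,Q3) = 0.48 × 0.81 × 1.45 = 0.5638
σ²_T = Σσ²ᵢ + 2·Σσ_ij = 4.6907 + 2 × 1.9021 = 8.4949
α = (3/2)·(1 − 4.6907/8.4949) = 0.672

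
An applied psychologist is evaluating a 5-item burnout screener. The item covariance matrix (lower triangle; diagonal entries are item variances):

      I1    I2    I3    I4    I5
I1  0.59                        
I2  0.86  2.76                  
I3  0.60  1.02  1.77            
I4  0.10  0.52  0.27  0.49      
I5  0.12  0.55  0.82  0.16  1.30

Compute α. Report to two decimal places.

α = 0.74

Σσᵢ² = 0.59 + 2.76 + 1.77 + 0.49 + 1.30 = 6.91
Sum of off-diagonal covariances = 5.02
σ²_total = 6.91 + 2 × 5.02 = 16.95
α = (k/(k−1))·(1 − Σσᵢ²/σ²_total) = (5/4)·(1 − 6.91/16.95) = 0.74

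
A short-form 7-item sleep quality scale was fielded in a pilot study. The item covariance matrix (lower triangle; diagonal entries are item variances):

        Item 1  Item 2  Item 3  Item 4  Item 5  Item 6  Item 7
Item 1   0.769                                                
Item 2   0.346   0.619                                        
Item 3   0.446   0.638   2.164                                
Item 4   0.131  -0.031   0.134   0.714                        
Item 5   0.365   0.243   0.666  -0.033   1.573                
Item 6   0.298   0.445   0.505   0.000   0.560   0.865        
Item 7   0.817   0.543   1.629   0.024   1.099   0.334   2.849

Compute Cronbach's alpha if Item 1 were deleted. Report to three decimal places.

Remaining items: Item 2, Item 3, Item 4, Item 5, Item 6, Item 7 (k = 6).
ΣVar(i) = 0.619 + 2.164 + 0.714 + 1.573 + 0.865 + 2.849 = 8.784
total variance = 8.784 + 2 × 6.756 = 22.296
α (item deleted) = (6/5)·(1 − 8.784/22.296) = 0.727

Cronbach's alpha = 0.727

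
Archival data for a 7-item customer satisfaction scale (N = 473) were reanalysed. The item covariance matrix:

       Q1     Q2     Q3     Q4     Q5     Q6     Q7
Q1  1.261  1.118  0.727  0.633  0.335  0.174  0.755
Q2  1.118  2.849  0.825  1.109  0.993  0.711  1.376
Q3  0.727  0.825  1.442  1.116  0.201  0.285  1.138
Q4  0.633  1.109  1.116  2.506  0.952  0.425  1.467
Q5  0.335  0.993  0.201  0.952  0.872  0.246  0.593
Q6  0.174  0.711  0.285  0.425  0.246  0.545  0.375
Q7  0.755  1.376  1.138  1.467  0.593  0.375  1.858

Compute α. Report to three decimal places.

α = 0.855

ΣVar(i) = 1.261 + 2.849 + 1.442 + 2.506 + 0.872 + 0.545 + 1.858 = 11.333
Sum of the distinct covariances = 15.554
total variance = 11.333 + 2 × 15.554 = 42.441
α = (k/(k−1))·(1 − ΣVar(i)/total variance) = (7/6)·(1 − 11.333/42.441) = 0.855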